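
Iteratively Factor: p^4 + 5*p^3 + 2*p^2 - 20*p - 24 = (p + 2)*(p^3 + 3*p^2 - 4*p - 12) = (p + 2)^2*(p^2 + p - 6) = (p + 2)^2*(p + 3)*(p - 2)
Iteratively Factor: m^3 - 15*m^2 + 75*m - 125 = (m - 5)*(m^2 - 10*m + 25) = (m - 5)^2*(m - 5)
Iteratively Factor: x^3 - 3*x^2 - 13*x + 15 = (x - 5)*(x^2 + 2*x - 3) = (x - 5)*(x + 3)*(x - 1)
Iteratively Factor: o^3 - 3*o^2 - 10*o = (o)*(o^2 - 3*o - 10) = o*(o + 2)*(o - 5)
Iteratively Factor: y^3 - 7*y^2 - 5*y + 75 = (y + 3)*(y^2 - 10*y + 25) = (y - 5)*(y + 3)*(y - 5)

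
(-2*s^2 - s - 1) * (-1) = 2*s^2 + s + 1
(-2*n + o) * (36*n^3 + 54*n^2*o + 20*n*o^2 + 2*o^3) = -72*n^4 - 72*n^3*o + 14*n^2*o^2 + 16*n*o^3 + 2*o^4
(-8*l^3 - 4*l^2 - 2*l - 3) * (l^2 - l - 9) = -8*l^5 + 4*l^4 + 74*l^3 + 35*l^2 + 21*l + 27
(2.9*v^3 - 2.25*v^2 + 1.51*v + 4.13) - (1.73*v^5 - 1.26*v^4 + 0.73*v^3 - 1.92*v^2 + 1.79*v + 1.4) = -1.73*v^5 + 1.26*v^4 + 2.17*v^3 - 0.33*v^2 - 0.28*v + 2.73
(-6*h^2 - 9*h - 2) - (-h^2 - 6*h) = -5*h^2 - 3*h - 2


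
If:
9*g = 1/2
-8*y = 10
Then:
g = 1/18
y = -5/4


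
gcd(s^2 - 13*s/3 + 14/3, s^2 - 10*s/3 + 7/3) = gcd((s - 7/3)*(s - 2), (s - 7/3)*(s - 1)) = s - 7/3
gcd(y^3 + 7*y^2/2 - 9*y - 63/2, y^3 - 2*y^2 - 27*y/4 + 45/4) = y - 3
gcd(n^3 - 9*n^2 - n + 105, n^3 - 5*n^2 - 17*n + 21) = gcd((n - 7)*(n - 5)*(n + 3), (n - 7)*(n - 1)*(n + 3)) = n^2 - 4*n - 21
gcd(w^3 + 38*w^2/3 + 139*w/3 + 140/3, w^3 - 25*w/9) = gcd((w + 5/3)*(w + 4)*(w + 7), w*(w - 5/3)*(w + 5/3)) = w + 5/3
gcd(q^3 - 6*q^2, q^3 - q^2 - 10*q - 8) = 1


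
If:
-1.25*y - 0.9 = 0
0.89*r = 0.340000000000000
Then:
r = 0.38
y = -0.72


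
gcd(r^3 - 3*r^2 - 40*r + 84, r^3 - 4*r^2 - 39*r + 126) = r^2 - r - 42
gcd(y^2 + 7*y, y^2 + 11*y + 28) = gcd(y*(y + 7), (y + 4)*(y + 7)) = y + 7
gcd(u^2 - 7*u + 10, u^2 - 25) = u - 5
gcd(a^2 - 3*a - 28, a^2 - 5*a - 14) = a - 7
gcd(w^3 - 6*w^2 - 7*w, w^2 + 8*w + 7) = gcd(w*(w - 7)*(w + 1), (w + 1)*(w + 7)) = w + 1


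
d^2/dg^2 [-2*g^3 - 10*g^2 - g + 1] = -12*g - 20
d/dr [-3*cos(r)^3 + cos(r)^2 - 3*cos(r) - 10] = (9*cos(r)^2 - 2*cos(r) + 3)*sin(r)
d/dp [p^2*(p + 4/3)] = p*(9*p + 8)/3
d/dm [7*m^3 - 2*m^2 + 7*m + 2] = 21*m^2 - 4*m + 7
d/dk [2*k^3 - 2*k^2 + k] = 6*k^2 - 4*k + 1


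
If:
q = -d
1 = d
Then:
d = 1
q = -1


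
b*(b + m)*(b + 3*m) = b^3 + 4*b^2*m + 3*b*m^2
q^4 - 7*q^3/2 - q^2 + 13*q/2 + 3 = (q - 3)*(q - 2)*(q + 1/2)*(q + 1)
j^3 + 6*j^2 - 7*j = j*(j - 1)*(j + 7)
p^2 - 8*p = p*(p - 8)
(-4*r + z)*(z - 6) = -4*r*z + 24*r + z^2 - 6*z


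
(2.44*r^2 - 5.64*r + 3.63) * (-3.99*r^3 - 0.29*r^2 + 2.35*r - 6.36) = -9.7356*r^5 + 21.796*r^4 - 7.1141*r^3 - 29.8251*r^2 + 44.4009*r - 23.0868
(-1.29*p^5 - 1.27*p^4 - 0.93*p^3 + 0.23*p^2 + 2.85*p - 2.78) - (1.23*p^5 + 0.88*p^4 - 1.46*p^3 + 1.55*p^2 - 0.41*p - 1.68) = -2.52*p^5 - 2.15*p^4 + 0.53*p^3 - 1.32*p^2 + 3.26*p - 1.1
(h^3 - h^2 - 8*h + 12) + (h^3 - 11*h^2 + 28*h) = 2*h^3 - 12*h^2 + 20*h + 12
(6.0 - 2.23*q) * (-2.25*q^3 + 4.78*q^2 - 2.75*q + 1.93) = 5.0175*q^4 - 24.1594*q^3 + 34.8125*q^2 - 20.8039*q + 11.58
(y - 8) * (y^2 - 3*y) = y^3 - 11*y^2 + 24*y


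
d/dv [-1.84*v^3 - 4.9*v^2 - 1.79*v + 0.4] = -5.52*v^2 - 9.8*v - 1.79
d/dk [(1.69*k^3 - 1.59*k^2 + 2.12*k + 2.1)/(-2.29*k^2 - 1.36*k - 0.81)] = (-3.8701*k^4 - 4.5968*k^3 + 2.9105*k^2 + 12.1938*k + 1.1388)/(5.2441*k^4 + 6.2288*k^3 + 5.5594*k^2 + 2.2032*k + 0.6561)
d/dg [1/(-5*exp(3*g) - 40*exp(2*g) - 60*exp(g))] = (3*exp(2*g) + 16*exp(g) + 12)*exp(-g)/(5*(exp(2*g) + 8*exp(g) + 12)^2)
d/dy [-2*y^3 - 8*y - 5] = -6*y^2 - 8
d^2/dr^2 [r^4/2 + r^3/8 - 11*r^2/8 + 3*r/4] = 6*r^2 + 3*r/4 - 11/4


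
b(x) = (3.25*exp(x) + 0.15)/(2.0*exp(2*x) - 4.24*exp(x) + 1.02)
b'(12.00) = 0.00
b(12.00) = 0.00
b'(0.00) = -2.12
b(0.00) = -2.79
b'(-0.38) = 0.38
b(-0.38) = -2.51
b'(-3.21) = 0.22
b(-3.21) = 0.33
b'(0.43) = -31.84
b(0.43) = -6.67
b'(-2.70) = 0.47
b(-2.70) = 0.50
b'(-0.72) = 3.17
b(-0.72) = -3.04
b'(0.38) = -19.39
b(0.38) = -5.43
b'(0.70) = -135.66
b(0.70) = 11.31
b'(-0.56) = 1.51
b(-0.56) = -2.68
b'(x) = (3.25*exp(x) + 0.15)*(-4.0*exp(2*x) + 4.24*exp(x))/(2.0*exp(2*x) - 4.24*exp(x) + 1.02)^2 + 3.25*exp(x)/(2.0*exp(2*x) - 4.24*exp(x) + 1.02)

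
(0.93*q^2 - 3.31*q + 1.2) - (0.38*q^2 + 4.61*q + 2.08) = 0.55*q^2 - 7.92*q - 0.88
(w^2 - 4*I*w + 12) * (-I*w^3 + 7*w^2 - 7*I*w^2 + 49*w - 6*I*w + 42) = -I*w^5 + 3*w^4 - 7*I*w^4 + 21*w^3 - 46*I*w^3 + 102*w^2 - 280*I*w^2 + 588*w - 240*I*w + 504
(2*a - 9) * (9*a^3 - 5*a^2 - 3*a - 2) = 18*a^4 - 91*a^3 + 39*a^2 + 23*a + 18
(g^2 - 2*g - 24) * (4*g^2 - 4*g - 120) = 4*g^4 - 12*g^3 - 208*g^2 + 336*g + 2880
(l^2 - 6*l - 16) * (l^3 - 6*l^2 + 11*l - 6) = l^5 - 12*l^4 + 31*l^3 + 24*l^2 - 140*l + 96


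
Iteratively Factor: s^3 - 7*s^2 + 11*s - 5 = (s - 5)*(s^2 - 2*s + 1) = (s - 5)*(s - 1)*(s - 1)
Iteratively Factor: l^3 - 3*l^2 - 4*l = (l)*(l^2 - 3*l - 4) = l*(l - 4)*(l + 1)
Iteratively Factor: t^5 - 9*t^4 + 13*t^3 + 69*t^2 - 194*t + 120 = (t - 2)*(t^4 - 7*t^3 - t^2 + 67*t - 60) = (t - 5)*(t - 2)*(t^3 - 2*t^2 - 11*t + 12) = (t - 5)*(t - 2)*(t - 1)*(t^2 - t - 12) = (t - 5)*(t - 2)*(t - 1)*(t + 3)*(t - 4)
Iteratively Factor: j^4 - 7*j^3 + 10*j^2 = (j)*(j^3 - 7*j^2 + 10*j) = j^2*(j^2 - 7*j + 10) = j^2*(j - 5)*(j - 2)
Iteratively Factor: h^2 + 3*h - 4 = (h + 4)*(h - 1)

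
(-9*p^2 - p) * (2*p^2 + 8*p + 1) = -18*p^4 - 74*p^3 - 17*p^2 - p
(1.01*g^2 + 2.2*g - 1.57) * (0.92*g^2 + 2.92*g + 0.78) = 0.9292*g^4 + 4.9732*g^3 + 5.7674*g^2 - 2.8684*g - 1.2246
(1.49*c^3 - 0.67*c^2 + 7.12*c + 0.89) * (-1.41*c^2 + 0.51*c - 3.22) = -2.1009*c^5 + 1.7046*c^4 - 15.1787*c^3 + 4.5337*c^2 - 22.4725*c - 2.8658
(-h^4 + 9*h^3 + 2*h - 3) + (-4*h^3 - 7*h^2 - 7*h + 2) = -h^4 + 5*h^3 - 7*h^2 - 5*h - 1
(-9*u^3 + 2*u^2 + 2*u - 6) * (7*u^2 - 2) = -63*u^5 + 14*u^4 + 32*u^3 - 46*u^2 - 4*u + 12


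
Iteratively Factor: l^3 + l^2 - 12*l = (l)*(l^2 + l - 12) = l*(l - 3)*(l + 4)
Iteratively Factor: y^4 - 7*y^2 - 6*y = (y)*(y^3 - 7*y - 6) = y*(y - 3)*(y^2 + 3*y + 2) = y*(y - 3)*(y + 2)*(y + 1)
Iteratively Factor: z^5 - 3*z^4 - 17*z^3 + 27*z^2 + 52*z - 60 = (z + 2)*(z^4 - 5*z^3 - 7*z^2 + 41*z - 30) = (z - 5)*(z + 2)*(z^3 - 7*z + 6) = (z - 5)*(z + 2)*(z + 3)*(z^2 - 3*z + 2) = (z - 5)*(z - 1)*(z + 2)*(z + 3)*(z - 2)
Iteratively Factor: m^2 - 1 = (m - 1)*(m + 1)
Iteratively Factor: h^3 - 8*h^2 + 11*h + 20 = (h + 1)*(h^2 - 9*h + 20) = (h - 4)*(h + 1)*(h - 5)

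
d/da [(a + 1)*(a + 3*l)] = 2*a + 3*l + 1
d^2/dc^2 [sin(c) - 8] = -sin(c)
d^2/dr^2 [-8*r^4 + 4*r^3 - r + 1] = 24*r*(1 - 4*r)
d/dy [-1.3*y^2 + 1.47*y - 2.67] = 1.47 - 2.6*y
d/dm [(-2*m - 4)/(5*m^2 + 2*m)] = 2*(5*m^2 + 20*m + 4)/(m^2*(25*m^2 + 20*m + 4))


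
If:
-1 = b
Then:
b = -1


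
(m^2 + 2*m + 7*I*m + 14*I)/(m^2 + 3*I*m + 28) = (m + 2)/(m - 4*I)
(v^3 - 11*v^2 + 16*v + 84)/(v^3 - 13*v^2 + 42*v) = (v + 2)/v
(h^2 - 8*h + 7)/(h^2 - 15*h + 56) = (h - 1)/(h - 8)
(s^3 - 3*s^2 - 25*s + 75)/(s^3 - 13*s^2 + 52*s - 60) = (s^2 + 2*s - 15)/(s^2 - 8*s + 12)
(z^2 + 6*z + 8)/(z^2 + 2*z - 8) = (z + 2)/(z - 2)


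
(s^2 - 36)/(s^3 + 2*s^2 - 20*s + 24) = (s - 6)/(s^2 - 4*s + 4)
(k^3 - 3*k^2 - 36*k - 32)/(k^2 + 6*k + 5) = (k^2 - 4*k - 32)/(k + 5)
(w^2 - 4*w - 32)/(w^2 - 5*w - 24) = (w + 4)/(w + 3)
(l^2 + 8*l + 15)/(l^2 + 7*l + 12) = (l + 5)/(l + 4)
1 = 1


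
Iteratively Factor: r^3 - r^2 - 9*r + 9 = (r - 1)*(r^2 - 9) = (r - 1)*(r + 3)*(r - 3)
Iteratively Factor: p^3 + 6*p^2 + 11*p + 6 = (p + 1)*(p^2 + 5*p + 6) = (p + 1)*(p + 3)*(p + 2)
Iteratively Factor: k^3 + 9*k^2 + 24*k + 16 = (k + 4)*(k^2 + 5*k + 4) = (k + 1)*(k + 4)*(k + 4)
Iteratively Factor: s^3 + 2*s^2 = (s)*(s^2 + 2*s) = s^2*(s + 2)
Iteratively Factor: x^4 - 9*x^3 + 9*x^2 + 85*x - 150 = (x - 5)*(x^3 - 4*x^2 - 11*x + 30) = (x - 5)^2*(x^2 + x - 6) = (x - 5)^2*(x + 3)*(x - 2)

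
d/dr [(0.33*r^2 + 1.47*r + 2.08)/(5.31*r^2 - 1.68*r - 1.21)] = (-8.3601*r^2 - 22.8882*r + 1.7157)/(28.1961*r^4 - 17.8416*r^3 - 10.0278*r^2 + 4.0656*r + 1.4641)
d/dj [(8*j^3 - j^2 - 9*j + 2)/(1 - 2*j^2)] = (-16*j^4 + 6*j^2 + 6*j - 9)/(4*j^4 - 4*j^2 + 1)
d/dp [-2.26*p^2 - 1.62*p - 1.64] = -4.52*p - 1.62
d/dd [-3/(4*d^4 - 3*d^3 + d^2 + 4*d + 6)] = 3*(16*d^3 - 9*d^2 + 2*d + 4)/(4*d^4 - 3*d^3 + d^2 + 4*d + 6)^2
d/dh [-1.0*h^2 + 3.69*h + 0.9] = 3.69 - 2.0*h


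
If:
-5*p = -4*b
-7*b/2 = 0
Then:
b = 0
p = 0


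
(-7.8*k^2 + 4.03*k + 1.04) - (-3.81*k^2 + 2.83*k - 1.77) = -3.99*k^2 + 1.2*k + 2.81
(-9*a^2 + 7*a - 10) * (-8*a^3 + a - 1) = 72*a^5 - 56*a^4 + 71*a^3 + 16*a^2 - 17*a + 10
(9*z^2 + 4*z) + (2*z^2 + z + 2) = 11*z^2 + 5*z + 2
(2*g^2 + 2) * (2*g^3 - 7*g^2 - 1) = 4*g^5 - 14*g^4 + 4*g^3 - 16*g^2 - 2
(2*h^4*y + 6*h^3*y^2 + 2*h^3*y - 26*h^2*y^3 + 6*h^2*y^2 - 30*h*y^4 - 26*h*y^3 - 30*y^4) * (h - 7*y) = 2*h^5*y - 8*h^4*y^2 + 2*h^4*y - 68*h^3*y^3 - 8*h^3*y^2 + 152*h^2*y^4 - 68*h^2*y^3 + 210*h*y^5 + 152*h*y^4 + 210*y^5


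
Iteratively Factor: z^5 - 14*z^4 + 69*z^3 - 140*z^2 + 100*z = (z - 2)*(z^4 - 12*z^3 + 45*z^2 - 50*z) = (z - 5)*(z - 2)*(z^3 - 7*z^2 + 10*z) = z*(z - 5)*(z - 2)*(z^2 - 7*z + 10) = z*(z - 5)*(z - 2)^2*(z - 5)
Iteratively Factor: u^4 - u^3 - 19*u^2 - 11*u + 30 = (u - 1)*(u^3 - 19*u - 30) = (u - 1)*(u + 2)*(u^2 - 2*u - 15) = (u - 5)*(u - 1)*(u + 2)*(u + 3)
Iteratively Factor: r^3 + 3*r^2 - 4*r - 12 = (r + 3)*(r^2 - 4) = (r - 2)*(r + 3)*(r + 2)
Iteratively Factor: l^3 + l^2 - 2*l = (l - 1)*(l^2 + 2*l) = l*(l - 1)*(l + 2)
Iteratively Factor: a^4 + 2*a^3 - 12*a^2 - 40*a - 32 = (a + 2)*(a^3 - 12*a - 16) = (a - 4)*(a + 2)*(a^2 + 4*a + 4) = (a - 4)*(a + 2)^2*(a + 2)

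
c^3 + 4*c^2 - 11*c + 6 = (c - 1)^2*(c + 6)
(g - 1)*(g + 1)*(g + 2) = g^3 + 2*g^2 - g - 2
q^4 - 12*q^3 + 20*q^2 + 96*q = q*(q - 8)*(q - 6)*(q + 2)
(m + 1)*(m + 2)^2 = m^3 + 5*m^2 + 8*m + 4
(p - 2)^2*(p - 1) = p^3 - 5*p^2 + 8*p - 4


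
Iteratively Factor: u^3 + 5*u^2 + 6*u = (u + 2)*(u^2 + 3*u) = u*(u + 2)*(u + 3)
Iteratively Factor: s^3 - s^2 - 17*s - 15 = (s - 5)*(s^2 + 4*s + 3) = (s - 5)*(s + 3)*(s + 1)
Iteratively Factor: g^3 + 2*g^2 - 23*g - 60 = (g + 3)*(g^2 - g - 20) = (g + 3)*(g + 4)*(g - 5)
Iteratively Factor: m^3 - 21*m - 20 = (m + 4)*(m^2 - 4*m - 5) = (m - 5)*(m + 4)*(m + 1)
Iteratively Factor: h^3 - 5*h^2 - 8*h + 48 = (h + 3)*(h^2 - 8*h + 16) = (h - 4)*(h + 3)*(h - 4)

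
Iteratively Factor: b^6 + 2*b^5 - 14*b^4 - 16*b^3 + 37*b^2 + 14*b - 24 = (b + 4)*(b^5 - 2*b^4 - 6*b^3 + 8*b^2 + 5*b - 6) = (b + 2)*(b + 4)*(b^4 - 4*b^3 + 2*b^2 + 4*b - 3) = (b - 3)*(b + 2)*(b + 4)*(b^3 - b^2 - b + 1) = (b - 3)*(b - 1)*(b + 2)*(b + 4)*(b^2 - 1) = (b - 3)*(b - 1)*(b + 1)*(b + 2)*(b + 4)*(b - 1)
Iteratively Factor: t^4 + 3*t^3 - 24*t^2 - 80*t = (t + 4)*(t^3 - t^2 - 20*t) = t*(t + 4)*(t^2 - t - 20) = t*(t - 5)*(t + 4)*(t + 4)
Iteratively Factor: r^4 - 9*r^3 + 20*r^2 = (r)*(r^3 - 9*r^2 + 20*r) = r*(r - 4)*(r^2 - 5*r) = r^2*(r - 4)*(r - 5)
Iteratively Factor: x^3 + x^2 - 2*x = (x - 1)*(x^2 + 2*x) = (x - 1)*(x + 2)*(x)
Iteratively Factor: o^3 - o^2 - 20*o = (o)*(o^2 - o - 20) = o*(o - 5)*(o + 4)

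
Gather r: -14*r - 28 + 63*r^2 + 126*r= 63*r^2 + 112*r - 28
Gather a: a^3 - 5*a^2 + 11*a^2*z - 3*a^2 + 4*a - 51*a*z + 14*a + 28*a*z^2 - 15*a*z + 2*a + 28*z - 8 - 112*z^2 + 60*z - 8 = a^3 + a^2*(11*z - 8) + a*(28*z^2 - 66*z + 20) - 112*z^2 + 88*z - 16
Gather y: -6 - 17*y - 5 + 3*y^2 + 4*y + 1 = 3*y^2 - 13*y - 10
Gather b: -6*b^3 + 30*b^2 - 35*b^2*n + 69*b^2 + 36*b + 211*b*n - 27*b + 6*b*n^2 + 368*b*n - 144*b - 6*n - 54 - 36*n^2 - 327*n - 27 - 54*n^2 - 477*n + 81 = -6*b^3 + b^2*(99 - 35*n) + b*(6*n^2 + 579*n - 135) - 90*n^2 - 810*n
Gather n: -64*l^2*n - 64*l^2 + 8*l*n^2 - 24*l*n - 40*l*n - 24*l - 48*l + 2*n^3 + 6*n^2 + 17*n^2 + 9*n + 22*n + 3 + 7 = -64*l^2 - 72*l + 2*n^3 + n^2*(8*l + 23) + n*(-64*l^2 - 64*l + 31) + 10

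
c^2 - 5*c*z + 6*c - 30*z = (c + 6)*(c - 5*z)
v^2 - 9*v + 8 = (v - 8)*(v - 1)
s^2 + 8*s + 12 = (s + 2)*(s + 6)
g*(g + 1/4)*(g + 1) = g^3 + 5*g^2/4 + g/4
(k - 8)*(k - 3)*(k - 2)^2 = k^4 - 15*k^3 + 72*k^2 - 140*k + 96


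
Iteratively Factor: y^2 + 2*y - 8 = (y + 4)*(y - 2)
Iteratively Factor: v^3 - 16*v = (v - 4)*(v^2 + 4*v) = v*(v - 4)*(v + 4)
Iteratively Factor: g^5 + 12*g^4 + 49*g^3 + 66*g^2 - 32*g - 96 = (g + 3)*(g^4 + 9*g^3 + 22*g^2 - 32) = (g + 3)*(g + 4)*(g^3 + 5*g^2 + 2*g - 8) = (g + 2)*(g + 3)*(g + 4)*(g^2 + 3*g - 4) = (g + 2)*(g + 3)*(g + 4)^2*(g - 1)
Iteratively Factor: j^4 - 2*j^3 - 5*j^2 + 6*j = (j - 1)*(j^3 - j^2 - 6*j) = (j - 1)*(j + 2)*(j^2 - 3*j) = j*(j - 1)*(j + 2)*(j - 3)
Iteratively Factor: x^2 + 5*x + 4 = (x + 4)*(x + 1)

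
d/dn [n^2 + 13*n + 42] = 2*n + 13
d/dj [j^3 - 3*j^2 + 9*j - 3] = 3*j^2 - 6*j + 9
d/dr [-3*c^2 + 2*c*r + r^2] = 2*c + 2*r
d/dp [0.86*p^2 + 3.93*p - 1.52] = 1.72*p + 3.93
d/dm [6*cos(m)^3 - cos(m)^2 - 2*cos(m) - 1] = 2*(-9*cos(m)^2 + cos(m) + 1)*sin(m)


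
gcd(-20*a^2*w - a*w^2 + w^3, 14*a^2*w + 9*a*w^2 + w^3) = w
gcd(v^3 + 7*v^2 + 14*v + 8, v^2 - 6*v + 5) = 1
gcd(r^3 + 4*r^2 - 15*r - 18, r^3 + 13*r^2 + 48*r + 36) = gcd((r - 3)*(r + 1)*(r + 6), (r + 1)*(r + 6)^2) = r^2 + 7*r + 6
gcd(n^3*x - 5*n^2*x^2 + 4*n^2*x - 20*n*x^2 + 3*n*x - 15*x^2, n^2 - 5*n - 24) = n + 3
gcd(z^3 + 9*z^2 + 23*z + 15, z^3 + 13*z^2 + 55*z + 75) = z^2 + 8*z + 15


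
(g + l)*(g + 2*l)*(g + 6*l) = g^3 + 9*g^2*l + 20*g*l^2 + 12*l^3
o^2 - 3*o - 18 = (o - 6)*(o + 3)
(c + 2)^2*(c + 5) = c^3 + 9*c^2 + 24*c + 20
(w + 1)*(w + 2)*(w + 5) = w^3 + 8*w^2 + 17*w + 10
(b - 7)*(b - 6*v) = b^2 - 6*b*v - 7*b + 42*v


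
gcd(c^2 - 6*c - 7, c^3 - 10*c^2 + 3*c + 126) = c - 7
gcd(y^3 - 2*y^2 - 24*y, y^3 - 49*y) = y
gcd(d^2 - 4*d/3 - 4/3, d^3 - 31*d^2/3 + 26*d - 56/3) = d - 2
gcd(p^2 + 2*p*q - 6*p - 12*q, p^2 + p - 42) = p - 6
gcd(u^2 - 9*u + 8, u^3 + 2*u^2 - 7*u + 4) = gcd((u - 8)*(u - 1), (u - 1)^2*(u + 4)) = u - 1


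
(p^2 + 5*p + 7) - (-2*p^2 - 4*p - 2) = 3*p^2 + 9*p + 9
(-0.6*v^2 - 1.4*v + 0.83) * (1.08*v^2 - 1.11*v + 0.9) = -0.648*v^4 - 0.846*v^3 + 1.9104*v^2 - 2.1813*v + 0.747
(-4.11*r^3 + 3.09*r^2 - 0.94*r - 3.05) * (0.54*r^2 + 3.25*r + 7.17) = -2.2194*r^5 - 11.6889*r^4 - 19.9338*r^3 + 17.4533*r^2 - 16.6523*r - 21.8685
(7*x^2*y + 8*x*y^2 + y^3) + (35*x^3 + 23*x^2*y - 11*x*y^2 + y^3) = 35*x^3 + 30*x^2*y - 3*x*y^2 + 2*y^3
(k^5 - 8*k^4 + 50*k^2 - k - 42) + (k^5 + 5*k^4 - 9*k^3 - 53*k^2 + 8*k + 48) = 2*k^5 - 3*k^4 - 9*k^3 - 3*k^2 + 7*k + 6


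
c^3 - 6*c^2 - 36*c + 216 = (c - 6)^2*(c + 6)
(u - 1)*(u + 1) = u^2 - 1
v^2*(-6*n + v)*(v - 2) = -6*n*v^3 + 12*n*v^2 + v^4 - 2*v^3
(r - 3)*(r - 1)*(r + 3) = r^3 - r^2 - 9*r + 9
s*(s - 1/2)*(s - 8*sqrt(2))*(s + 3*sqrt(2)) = s^4 - 5*sqrt(2)*s^3 - s^3/2 - 48*s^2 + 5*sqrt(2)*s^2/2 + 24*s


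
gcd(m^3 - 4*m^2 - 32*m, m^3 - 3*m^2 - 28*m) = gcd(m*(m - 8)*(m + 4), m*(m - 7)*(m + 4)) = m^2 + 4*m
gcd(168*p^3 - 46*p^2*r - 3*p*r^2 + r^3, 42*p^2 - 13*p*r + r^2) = 6*p - r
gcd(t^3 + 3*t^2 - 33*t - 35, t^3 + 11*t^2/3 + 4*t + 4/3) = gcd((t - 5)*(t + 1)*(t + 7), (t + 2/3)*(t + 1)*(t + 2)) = t + 1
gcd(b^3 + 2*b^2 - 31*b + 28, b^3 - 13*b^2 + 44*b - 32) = b^2 - 5*b + 4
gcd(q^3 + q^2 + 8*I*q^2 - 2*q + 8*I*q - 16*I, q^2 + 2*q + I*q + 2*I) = q + 2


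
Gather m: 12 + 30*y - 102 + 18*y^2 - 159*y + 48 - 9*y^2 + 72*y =9*y^2 - 57*y - 42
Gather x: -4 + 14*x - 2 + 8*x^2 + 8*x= 8*x^2 + 22*x - 6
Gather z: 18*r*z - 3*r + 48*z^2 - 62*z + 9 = -3*r + 48*z^2 + z*(18*r - 62) + 9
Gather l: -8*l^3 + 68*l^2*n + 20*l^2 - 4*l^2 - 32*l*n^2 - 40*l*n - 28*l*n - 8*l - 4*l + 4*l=-8*l^3 + l^2*(68*n + 16) + l*(-32*n^2 - 68*n - 8)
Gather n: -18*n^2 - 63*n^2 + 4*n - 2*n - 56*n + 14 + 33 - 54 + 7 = -81*n^2 - 54*n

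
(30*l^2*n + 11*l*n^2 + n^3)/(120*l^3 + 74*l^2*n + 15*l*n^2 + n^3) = n/(4*l + n)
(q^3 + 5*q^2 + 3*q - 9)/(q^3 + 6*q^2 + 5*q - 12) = (q + 3)/(q + 4)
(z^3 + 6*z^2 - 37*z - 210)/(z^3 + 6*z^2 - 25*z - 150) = (z^2 + z - 42)/(z^2 + z - 30)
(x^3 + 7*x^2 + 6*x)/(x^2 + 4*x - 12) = x*(x + 1)/(x - 2)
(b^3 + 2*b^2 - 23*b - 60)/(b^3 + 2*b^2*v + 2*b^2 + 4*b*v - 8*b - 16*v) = (b^2 - 2*b - 15)/(b^2 + 2*b*v - 2*b - 4*v)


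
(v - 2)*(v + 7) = v^2 + 5*v - 14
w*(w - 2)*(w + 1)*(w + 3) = w^4 + 2*w^3 - 5*w^2 - 6*w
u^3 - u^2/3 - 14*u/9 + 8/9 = (u - 1)*(u - 2/3)*(u + 4/3)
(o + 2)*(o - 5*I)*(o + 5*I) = o^3 + 2*o^2 + 25*o + 50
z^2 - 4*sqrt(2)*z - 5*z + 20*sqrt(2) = (z - 5)*(z - 4*sqrt(2))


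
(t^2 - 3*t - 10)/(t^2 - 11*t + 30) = (t + 2)/(t - 6)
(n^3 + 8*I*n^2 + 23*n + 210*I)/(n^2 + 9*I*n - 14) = (n^2 + I*n + 30)/(n + 2*I)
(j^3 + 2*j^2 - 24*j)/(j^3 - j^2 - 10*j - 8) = j*(j + 6)/(j^2 + 3*j + 2)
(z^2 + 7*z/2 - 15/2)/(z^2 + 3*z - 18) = (2*z^2 + 7*z - 15)/(2*(z^2 + 3*z - 18))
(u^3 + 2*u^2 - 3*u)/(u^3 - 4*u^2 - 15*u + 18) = u/(u - 6)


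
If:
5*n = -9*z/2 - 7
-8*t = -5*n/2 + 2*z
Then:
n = -9*z/10 - 7/5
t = -17*z/32 - 7/16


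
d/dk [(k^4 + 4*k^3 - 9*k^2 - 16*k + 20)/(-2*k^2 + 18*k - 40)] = (-2*k^5 + 23*k^4 - 8*k^3 - 337*k^2 + 400*k + 140)/(2*(k^4 - 18*k^3 + 121*k^2 - 360*k + 400))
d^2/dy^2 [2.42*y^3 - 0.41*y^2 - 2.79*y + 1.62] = 14.52*y - 0.82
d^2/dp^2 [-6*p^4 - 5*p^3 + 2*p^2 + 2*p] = -72*p^2 - 30*p + 4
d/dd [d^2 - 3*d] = 2*d - 3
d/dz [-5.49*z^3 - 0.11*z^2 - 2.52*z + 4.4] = -16.47*z^2 - 0.22*z - 2.52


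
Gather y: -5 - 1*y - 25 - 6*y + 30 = -7*y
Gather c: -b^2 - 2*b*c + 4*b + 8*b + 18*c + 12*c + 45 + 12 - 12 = -b^2 + 12*b + c*(30 - 2*b) + 45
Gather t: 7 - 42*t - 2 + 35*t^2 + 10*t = 35*t^2 - 32*t + 5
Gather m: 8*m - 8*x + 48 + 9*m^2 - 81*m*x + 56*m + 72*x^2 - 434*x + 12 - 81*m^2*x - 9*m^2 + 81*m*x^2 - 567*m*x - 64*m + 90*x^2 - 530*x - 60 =-81*m^2*x + m*(81*x^2 - 648*x) + 162*x^2 - 972*x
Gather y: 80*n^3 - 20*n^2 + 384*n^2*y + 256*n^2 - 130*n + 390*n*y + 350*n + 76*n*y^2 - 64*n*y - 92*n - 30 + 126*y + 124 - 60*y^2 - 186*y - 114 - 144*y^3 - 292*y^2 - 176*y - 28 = 80*n^3 + 236*n^2 + 128*n - 144*y^3 + y^2*(76*n - 352) + y*(384*n^2 + 326*n - 236) - 48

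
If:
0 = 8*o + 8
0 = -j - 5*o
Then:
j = 5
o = -1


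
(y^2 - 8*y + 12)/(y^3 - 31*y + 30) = (y^2 - 8*y + 12)/(y^3 - 31*y + 30)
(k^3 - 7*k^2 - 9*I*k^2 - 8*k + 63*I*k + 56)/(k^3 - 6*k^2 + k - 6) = (k^2 - k*(7 + 8*I) + 56*I)/(k^2 + k*(-6 + I) - 6*I)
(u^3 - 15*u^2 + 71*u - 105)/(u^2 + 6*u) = (u^3 - 15*u^2 + 71*u - 105)/(u*(u + 6))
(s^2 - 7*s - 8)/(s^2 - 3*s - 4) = (s - 8)/(s - 4)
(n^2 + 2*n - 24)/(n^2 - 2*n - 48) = (n - 4)/(n - 8)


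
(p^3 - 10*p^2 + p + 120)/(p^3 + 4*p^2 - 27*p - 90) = (p - 8)/(p + 6)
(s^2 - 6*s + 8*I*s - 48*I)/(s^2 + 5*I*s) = (s^2 - 6*s + 8*I*s - 48*I)/(s*(s + 5*I))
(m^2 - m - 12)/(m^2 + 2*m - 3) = (m - 4)/(m - 1)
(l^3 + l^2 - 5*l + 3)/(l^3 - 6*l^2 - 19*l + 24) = (l - 1)/(l - 8)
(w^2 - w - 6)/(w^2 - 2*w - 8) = (w - 3)/(w - 4)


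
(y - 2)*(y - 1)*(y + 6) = y^3 + 3*y^2 - 16*y + 12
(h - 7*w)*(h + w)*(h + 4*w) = h^3 - 2*h^2*w - 31*h*w^2 - 28*w^3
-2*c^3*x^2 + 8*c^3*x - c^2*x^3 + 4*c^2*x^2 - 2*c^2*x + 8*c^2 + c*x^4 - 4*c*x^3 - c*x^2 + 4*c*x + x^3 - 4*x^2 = (-2*c + x)*(c + x)*(x - 4)*(c*x + 1)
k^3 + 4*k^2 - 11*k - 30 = (k - 3)*(k + 2)*(k + 5)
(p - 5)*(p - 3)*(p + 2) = p^3 - 6*p^2 - p + 30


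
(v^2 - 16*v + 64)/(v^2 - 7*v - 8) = (v - 8)/(v + 1)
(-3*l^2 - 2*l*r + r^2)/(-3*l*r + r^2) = (l + r)/r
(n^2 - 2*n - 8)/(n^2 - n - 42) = (-n^2 + 2*n + 8)/(-n^2 + n + 42)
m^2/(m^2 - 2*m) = m/(m - 2)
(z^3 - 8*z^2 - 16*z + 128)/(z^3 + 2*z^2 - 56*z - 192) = (z - 4)/(z + 6)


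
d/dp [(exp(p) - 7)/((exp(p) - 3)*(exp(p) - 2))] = (-exp(2*p) + 14*exp(p) - 29)*exp(p)/(exp(4*p) - 10*exp(3*p) + 37*exp(2*p) - 60*exp(p) + 36)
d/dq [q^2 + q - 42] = 2*q + 1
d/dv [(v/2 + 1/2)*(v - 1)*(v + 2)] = 3*v^2/2 + 2*v - 1/2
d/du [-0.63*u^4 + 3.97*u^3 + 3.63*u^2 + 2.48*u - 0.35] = -2.52*u^3 + 11.91*u^2 + 7.26*u + 2.48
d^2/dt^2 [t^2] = 2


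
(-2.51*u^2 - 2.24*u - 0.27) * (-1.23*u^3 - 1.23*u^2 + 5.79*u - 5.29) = 3.0873*u^5 + 5.8425*u^4 - 11.4456*u^3 + 0.640399999999998*u^2 + 10.2863*u + 1.4283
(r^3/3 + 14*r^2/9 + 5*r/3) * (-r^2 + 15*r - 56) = -r^5/3 + 31*r^4/9 + 3*r^3 - 559*r^2/9 - 280*r/3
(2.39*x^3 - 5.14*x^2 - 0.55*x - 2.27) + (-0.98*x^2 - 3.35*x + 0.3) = 2.39*x^3 - 6.12*x^2 - 3.9*x - 1.97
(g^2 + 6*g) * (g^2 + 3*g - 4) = g^4 + 9*g^3 + 14*g^2 - 24*g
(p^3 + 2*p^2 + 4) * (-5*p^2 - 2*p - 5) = -5*p^5 - 12*p^4 - 9*p^3 - 30*p^2 - 8*p - 20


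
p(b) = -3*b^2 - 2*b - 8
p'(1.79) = -12.74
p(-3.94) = -46.69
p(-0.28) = -7.68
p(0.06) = -8.13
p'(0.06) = -2.36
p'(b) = -6*b - 2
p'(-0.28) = -0.32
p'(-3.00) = 16.00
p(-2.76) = -25.33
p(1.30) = -15.67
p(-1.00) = -9.00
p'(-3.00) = 16.00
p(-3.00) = -29.00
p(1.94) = -23.17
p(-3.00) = -29.00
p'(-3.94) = 21.64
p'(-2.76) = 14.56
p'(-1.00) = 4.00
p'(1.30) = -9.80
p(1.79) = -21.19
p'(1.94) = -13.64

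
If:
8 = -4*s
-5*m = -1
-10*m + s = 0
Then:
No Solution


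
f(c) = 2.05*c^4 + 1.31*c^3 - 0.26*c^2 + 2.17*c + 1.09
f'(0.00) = 2.17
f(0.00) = 1.09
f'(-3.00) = -182.30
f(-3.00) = 122.92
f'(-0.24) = 2.41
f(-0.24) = 0.54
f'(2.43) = 141.77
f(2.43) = 95.10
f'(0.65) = 5.74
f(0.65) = 3.12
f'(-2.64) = -119.94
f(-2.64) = 69.02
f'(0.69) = 6.38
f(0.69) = 3.36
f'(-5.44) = -1198.81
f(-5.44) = 1566.05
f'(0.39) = 3.05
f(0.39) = 2.02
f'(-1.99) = -45.85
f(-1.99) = 17.57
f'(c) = 8.2*c^3 + 3.93*c^2 - 0.52*c + 2.17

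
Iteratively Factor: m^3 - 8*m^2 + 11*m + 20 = (m + 1)*(m^2 - 9*m + 20) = (m - 4)*(m + 1)*(m - 5)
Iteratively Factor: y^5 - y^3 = (y - 1)*(y^4 + y^3) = y*(y - 1)*(y^3 + y^2) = y^2*(y - 1)*(y^2 + y) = y^3*(y - 1)*(y + 1)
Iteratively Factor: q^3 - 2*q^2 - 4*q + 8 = (q - 2)*(q^2 - 4) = (q - 2)*(q + 2)*(q - 2)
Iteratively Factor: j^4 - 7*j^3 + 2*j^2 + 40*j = (j)*(j^3 - 7*j^2 + 2*j + 40) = j*(j - 5)*(j^2 - 2*j - 8) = j*(j - 5)*(j - 4)*(j + 2)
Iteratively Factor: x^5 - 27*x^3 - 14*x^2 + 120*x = (x + 4)*(x^4 - 4*x^3 - 11*x^2 + 30*x) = x*(x + 4)*(x^3 - 4*x^2 - 11*x + 30) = x*(x - 2)*(x + 4)*(x^2 - 2*x - 15) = x*(x - 2)*(x + 3)*(x + 4)*(x - 5)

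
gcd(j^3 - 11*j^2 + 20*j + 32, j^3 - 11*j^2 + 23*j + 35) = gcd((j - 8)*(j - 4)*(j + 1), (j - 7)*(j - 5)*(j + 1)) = j + 1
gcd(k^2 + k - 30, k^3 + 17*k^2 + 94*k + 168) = k + 6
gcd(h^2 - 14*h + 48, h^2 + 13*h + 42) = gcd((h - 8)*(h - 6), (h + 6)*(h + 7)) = 1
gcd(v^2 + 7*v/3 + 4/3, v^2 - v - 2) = v + 1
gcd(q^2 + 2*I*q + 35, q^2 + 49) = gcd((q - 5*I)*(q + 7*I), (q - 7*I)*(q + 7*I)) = q + 7*I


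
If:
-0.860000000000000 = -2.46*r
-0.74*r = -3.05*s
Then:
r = 0.35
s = 0.08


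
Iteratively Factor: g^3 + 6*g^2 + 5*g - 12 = (g - 1)*(g^2 + 7*g + 12) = (g - 1)*(g + 4)*(g + 3)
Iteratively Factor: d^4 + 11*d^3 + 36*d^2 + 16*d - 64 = (d + 4)*(d^3 + 7*d^2 + 8*d - 16) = (d - 1)*(d + 4)*(d^2 + 8*d + 16) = (d - 1)*(d + 4)^2*(d + 4)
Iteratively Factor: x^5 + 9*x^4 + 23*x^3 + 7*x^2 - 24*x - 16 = (x - 1)*(x^4 + 10*x^3 + 33*x^2 + 40*x + 16) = (x - 1)*(x + 4)*(x^3 + 6*x^2 + 9*x + 4) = (x - 1)*(x + 1)*(x + 4)*(x^2 + 5*x + 4) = (x - 1)*(x + 1)^2*(x + 4)*(x + 4)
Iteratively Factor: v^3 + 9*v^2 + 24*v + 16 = (v + 4)*(v^2 + 5*v + 4) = (v + 4)^2*(v + 1)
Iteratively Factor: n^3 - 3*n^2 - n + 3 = (n - 1)*(n^2 - 2*n - 3) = (n - 3)*(n - 1)*(n + 1)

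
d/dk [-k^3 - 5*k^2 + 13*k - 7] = -3*k^2 - 10*k + 13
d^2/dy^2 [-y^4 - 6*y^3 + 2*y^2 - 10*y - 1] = -12*y^2 - 36*y + 4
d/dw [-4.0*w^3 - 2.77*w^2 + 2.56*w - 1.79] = -12.0*w^2 - 5.54*w + 2.56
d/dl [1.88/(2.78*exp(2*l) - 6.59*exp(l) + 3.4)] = (12.3892 - 10.4528*exp(l))*exp(l)/(2.78*exp(2*l) - 6.59*exp(l) + 3.4)^2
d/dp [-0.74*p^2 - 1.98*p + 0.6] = -1.48*p - 1.98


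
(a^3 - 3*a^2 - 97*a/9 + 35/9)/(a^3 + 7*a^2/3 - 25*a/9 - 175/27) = 3*(3*a^2 - 16*a + 5)/(9*a^2 - 25)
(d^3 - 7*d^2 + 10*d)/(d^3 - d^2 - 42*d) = (-d^2 + 7*d - 10)/(-d^2 + d + 42)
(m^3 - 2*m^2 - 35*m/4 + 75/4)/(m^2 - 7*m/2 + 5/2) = (2*m^2 + m - 15)/(2*(m - 1))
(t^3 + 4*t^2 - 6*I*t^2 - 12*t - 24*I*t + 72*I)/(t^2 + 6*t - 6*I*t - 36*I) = t - 2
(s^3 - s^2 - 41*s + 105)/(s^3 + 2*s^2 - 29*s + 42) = (s - 5)/(s - 2)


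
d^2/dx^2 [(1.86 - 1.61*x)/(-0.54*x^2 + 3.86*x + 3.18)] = ((14.438 - 5.2164*x)*(-0.54*x^2 + 3.86*x + 3.18) - (1.08*x - 3.86)*(1.61*x - 1.86)*(2.16*x - 7.72))/(-0.54*x^2 + 3.86*x + 3.18)^3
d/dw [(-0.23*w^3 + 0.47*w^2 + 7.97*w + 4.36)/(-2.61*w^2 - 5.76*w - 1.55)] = (0.6003*w^4 + 2.6496*w^3 + 19.164*w^2 + 21.3022*w + 12.7601)/(6.8121*w^4 + 30.0672*w^3 + 41.2686*w^2 + 17.856*w + 2.4025)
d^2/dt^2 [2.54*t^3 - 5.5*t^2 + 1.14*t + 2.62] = 15.24*t - 11.0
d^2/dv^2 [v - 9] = 0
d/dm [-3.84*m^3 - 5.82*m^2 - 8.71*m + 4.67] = -11.52*m^2 - 11.64*m - 8.71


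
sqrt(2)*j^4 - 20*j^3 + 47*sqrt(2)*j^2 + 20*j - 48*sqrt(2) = (j - 1)*(j - 6*sqrt(2))*(j - 4*sqrt(2))*(sqrt(2)*j + sqrt(2))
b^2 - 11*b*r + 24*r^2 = (b - 8*r)*(b - 3*r)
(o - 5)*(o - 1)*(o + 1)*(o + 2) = o^4 - 3*o^3 - 11*o^2 + 3*o + 10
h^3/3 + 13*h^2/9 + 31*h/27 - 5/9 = (h/3 + 1)*(h - 1/3)*(h + 5/3)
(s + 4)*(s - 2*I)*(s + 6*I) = s^3 + 4*s^2 + 4*I*s^2 + 12*s + 16*I*s + 48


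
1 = 1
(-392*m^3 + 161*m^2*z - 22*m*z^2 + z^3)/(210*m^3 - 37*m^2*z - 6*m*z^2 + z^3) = (56*m^2 - 15*m*z + z^2)/(-30*m^2 + m*z + z^2)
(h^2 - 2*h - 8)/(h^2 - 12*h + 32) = (h + 2)/(h - 8)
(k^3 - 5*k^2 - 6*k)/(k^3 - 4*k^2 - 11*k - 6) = k/(k + 1)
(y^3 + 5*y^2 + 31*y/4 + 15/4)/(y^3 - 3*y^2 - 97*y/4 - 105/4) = (y + 1)/(y - 7)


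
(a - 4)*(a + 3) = a^2 - a - 12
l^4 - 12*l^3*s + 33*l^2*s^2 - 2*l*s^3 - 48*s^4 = (l - 8*s)*(l - 3*s)*(l - 2*s)*(l + s)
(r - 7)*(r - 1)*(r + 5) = r^3 - 3*r^2 - 33*r + 35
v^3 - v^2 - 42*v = v*(v - 7)*(v + 6)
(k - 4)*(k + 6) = k^2 + 2*k - 24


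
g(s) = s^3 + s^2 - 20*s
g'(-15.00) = 625.00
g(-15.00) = -2850.00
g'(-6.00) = 76.00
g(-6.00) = -60.00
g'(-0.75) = -19.81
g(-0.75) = 15.14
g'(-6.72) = 102.04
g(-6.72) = -123.91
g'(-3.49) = 9.56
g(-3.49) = 39.47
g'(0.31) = -19.09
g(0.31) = -6.07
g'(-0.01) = -20.02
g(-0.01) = 0.20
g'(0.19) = -19.51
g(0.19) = -3.76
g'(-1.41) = -16.86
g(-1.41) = 27.38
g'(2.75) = 8.19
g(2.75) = -26.64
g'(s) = 3*s^2 + 2*s - 20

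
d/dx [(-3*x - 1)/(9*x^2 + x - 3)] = (-27*x^2 - 3*x + (3*x + 1)*(18*x + 1) + 9)/(9*x^2 + x - 3)^2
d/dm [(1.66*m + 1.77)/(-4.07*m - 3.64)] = (4.727305*m + 4.22786)/(4.07*m + 3.64)^3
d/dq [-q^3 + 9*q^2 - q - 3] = -3*q^2 + 18*q - 1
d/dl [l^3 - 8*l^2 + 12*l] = 3*l^2 - 16*l + 12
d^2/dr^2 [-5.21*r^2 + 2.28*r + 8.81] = -10.4200000000000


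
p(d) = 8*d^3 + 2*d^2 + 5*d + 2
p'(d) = 24*d^2 + 4*d + 5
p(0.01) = 2.05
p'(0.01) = 5.04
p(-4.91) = -921.30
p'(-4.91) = 563.95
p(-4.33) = -631.61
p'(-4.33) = 437.65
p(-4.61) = -762.32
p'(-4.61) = 496.61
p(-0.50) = -1.00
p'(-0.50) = 9.00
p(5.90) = 1744.15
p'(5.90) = 864.04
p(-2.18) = -82.28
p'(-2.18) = 110.34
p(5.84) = 1692.82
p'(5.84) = 846.89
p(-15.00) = -26623.00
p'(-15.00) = 5345.00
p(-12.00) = -13594.00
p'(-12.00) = 3413.00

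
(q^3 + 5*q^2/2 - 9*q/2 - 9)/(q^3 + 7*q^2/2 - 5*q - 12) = (q + 3)/(q + 4)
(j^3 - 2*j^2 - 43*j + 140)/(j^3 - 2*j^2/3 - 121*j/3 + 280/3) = 3*(j - 4)/(3*j - 8)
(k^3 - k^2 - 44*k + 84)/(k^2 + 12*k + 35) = (k^2 - 8*k + 12)/(k + 5)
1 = 1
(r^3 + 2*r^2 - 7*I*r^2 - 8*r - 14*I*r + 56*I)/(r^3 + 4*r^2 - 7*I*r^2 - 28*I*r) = (r - 2)/r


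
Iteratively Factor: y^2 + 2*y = (y + 2)*(y)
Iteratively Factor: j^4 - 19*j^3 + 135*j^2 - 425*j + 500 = (j - 5)*(j^3 - 14*j^2 + 65*j - 100) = (j - 5)*(j - 4)*(j^2 - 10*j + 25) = (j - 5)^2*(j - 4)*(j - 5)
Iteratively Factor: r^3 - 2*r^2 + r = (r - 1)*(r^2 - r) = r*(r - 1)*(r - 1)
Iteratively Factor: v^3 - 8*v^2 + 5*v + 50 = (v - 5)*(v^2 - 3*v - 10) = (v - 5)^2*(v + 2)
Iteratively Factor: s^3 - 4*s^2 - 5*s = (s - 5)*(s^2 + s) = (s - 5)*(s + 1)*(s)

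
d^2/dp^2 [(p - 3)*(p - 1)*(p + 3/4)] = 6*p - 13/2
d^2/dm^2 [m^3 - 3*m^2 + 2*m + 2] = 6*m - 6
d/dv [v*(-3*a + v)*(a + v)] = -3*a^2 - 4*a*v + 3*v^2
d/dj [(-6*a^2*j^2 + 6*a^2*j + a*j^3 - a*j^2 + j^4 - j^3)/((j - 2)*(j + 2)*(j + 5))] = (6*a^2*j^4 - 12*a^2*j^3 - 6*a^2*j^2 + 240*a^2*j - 120*a^2 + 6*a*j^4 - 8*a*j^3 - 56*a*j^2 + 40*a*j + j^6 + 10*j^5 - 17*j^4 - 72*j^3 + 60*j^2)/(j^6 + 10*j^5 + 17*j^4 - 80*j^3 - 184*j^2 + 160*j + 400)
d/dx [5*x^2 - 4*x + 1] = 10*x - 4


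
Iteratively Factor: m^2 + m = (m)*(m + 1)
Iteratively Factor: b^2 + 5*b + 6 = (b + 3)*(b + 2)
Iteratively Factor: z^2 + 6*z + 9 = (z + 3)*(z + 3)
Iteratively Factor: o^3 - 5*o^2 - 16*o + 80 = (o + 4)*(o^2 - 9*o + 20) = (o - 5)*(o + 4)*(o - 4)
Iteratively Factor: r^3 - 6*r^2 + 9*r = (r)*(r^2 - 6*r + 9) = r*(r - 3)*(r - 3)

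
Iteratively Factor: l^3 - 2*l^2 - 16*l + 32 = (l - 4)*(l^2 + 2*l - 8) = (l - 4)*(l + 4)*(l - 2)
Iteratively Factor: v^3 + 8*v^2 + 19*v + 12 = (v + 1)*(v^2 + 7*v + 12) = (v + 1)*(v + 3)*(v + 4)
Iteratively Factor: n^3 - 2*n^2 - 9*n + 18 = (n - 3)*(n^2 + n - 6) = (n - 3)*(n + 3)*(n - 2)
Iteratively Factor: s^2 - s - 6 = (s + 2)*(s - 3)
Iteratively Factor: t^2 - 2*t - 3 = (t - 3)*(t + 1)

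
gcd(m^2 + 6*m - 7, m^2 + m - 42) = m + 7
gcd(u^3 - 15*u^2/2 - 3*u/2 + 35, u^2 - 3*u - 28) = u - 7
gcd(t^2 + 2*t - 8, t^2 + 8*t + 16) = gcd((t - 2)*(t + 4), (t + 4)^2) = t + 4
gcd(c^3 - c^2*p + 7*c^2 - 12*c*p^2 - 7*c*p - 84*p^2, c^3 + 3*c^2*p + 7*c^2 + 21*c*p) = c^2 + 3*c*p + 7*c + 21*p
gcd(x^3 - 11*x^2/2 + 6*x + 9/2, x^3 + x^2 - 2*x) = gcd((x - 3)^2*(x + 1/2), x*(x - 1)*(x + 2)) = 1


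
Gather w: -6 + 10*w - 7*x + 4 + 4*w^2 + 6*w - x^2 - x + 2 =4*w^2 + 16*w - x^2 - 8*x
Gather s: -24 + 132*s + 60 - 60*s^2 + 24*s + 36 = -60*s^2 + 156*s + 72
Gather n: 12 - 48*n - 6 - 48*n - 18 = -96*n - 12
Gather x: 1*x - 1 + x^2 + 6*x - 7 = x^2 + 7*x - 8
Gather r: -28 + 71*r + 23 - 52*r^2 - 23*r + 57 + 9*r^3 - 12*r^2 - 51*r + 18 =9*r^3 - 64*r^2 - 3*r + 70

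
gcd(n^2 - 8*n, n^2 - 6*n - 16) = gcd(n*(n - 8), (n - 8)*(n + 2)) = n - 8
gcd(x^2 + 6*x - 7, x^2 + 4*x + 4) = 1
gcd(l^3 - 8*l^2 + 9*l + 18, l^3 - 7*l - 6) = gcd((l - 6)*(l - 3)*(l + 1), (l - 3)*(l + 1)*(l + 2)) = l^2 - 2*l - 3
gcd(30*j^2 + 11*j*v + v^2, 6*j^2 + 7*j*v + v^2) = 6*j + v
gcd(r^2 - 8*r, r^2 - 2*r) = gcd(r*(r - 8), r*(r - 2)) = r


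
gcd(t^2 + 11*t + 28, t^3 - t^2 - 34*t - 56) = t + 4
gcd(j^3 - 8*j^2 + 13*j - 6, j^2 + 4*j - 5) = j - 1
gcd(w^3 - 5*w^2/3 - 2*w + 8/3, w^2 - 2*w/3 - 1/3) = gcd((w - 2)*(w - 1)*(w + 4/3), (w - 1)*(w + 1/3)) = w - 1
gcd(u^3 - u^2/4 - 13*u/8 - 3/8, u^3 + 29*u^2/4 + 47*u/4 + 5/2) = u + 1/4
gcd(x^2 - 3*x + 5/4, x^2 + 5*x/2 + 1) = 1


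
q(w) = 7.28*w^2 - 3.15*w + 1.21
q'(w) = 14.56*w - 3.15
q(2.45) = 37.19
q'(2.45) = 32.52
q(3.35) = 72.36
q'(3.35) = 45.63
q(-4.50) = 162.80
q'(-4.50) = -68.67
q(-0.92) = 10.27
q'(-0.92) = -16.55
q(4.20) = 116.40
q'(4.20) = 58.00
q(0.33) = 0.96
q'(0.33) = 1.65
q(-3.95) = 127.24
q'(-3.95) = -60.66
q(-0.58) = 5.49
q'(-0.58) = -11.59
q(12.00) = 1011.73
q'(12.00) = 171.57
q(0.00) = 1.21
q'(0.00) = -3.15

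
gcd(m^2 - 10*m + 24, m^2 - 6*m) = m - 6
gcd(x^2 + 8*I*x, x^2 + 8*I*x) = x^2 + 8*I*x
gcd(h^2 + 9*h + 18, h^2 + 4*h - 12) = h + 6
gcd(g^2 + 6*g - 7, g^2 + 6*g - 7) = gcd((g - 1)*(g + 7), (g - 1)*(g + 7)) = g^2 + 6*g - 7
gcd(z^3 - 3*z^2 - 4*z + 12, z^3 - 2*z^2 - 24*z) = 1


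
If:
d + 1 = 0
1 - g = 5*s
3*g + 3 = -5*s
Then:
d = -1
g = -2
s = 3/5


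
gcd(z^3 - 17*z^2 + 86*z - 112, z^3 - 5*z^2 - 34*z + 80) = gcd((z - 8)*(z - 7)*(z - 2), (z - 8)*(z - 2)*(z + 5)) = z^2 - 10*z + 16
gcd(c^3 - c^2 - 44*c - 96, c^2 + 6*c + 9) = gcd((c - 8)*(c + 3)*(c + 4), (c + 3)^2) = c + 3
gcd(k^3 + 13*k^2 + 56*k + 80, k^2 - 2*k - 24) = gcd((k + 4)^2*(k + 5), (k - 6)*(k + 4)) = k + 4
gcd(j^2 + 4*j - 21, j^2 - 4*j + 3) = j - 3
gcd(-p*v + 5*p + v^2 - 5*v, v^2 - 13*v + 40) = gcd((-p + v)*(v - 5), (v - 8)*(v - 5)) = v - 5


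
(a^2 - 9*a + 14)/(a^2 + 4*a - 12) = (a - 7)/(a + 6)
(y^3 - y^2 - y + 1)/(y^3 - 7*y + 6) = (y^2 - 1)/(y^2 + y - 6)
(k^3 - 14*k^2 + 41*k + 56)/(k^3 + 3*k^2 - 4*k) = (k^3 - 14*k^2 + 41*k + 56)/(k*(k^2 + 3*k - 4))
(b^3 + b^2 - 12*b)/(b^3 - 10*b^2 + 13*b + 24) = b*(b + 4)/(b^2 - 7*b - 8)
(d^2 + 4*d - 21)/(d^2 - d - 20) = (-d^2 - 4*d + 21)/(-d^2 + d + 20)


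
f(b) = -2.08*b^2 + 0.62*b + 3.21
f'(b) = 0.62 - 4.16*b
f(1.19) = 1.00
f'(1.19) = -4.33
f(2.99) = -13.53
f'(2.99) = -11.82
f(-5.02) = -52.32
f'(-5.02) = 21.50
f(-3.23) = -20.49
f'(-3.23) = 14.06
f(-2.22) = -8.42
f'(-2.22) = 9.86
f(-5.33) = -59.19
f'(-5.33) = 22.79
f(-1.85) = -5.06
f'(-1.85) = 8.32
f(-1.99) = -6.26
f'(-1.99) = 8.90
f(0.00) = 3.21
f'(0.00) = 0.62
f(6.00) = -67.95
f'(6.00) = -24.34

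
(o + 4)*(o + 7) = o^2 + 11*o + 28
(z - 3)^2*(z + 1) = z^3 - 5*z^2 + 3*z + 9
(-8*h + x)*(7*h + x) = -56*h^2 - h*x + x^2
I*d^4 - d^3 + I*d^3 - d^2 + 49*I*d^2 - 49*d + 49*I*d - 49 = (d - 7*I)*(d + I)*(d + 7*I)*(I*d + I)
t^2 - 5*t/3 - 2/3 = (t - 2)*(t + 1/3)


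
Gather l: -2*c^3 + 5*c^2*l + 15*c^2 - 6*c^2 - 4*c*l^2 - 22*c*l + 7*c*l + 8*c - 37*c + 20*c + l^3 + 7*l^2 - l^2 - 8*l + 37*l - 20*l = -2*c^3 + 9*c^2 - 9*c + l^3 + l^2*(6 - 4*c) + l*(5*c^2 - 15*c + 9)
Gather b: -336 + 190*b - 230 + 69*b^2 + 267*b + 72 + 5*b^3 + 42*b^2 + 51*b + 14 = 5*b^3 + 111*b^2 + 508*b - 480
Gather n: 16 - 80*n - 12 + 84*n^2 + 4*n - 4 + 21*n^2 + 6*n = 105*n^2 - 70*n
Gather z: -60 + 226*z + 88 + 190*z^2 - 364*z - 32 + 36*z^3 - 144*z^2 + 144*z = 36*z^3 + 46*z^2 + 6*z - 4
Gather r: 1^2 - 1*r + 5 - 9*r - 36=-10*r - 30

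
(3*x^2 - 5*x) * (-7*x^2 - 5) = -21*x^4 + 35*x^3 - 15*x^2 + 25*x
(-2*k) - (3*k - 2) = 2 - 5*k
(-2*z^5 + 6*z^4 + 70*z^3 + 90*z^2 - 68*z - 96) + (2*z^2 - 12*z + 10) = -2*z^5 + 6*z^4 + 70*z^3 + 92*z^2 - 80*z - 86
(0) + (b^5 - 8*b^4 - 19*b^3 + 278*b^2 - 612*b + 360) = b^5 - 8*b^4 - 19*b^3 + 278*b^2 - 612*b + 360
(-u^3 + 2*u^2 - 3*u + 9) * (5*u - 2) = -5*u^4 + 12*u^3 - 19*u^2 + 51*u - 18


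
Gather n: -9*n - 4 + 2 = -9*n - 2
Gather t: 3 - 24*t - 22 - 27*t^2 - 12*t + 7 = -27*t^2 - 36*t - 12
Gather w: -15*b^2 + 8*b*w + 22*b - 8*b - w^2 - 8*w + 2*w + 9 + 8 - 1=-15*b^2 + 14*b - w^2 + w*(8*b - 6) + 16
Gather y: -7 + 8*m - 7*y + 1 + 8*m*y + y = 8*m + y*(8*m - 6) - 6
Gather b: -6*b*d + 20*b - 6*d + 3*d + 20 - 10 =b*(20 - 6*d) - 3*d + 10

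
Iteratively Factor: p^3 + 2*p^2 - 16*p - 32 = (p - 4)*(p^2 + 6*p + 8) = (p - 4)*(p + 2)*(p + 4)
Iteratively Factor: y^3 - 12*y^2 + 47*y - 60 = (y - 4)*(y^2 - 8*y + 15) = (y - 5)*(y - 4)*(y - 3)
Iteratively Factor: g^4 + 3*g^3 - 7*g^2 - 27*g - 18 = (g + 2)*(g^3 + g^2 - 9*g - 9) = (g + 1)*(g + 2)*(g^2 - 9) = (g - 3)*(g + 1)*(g + 2)*(g + 3)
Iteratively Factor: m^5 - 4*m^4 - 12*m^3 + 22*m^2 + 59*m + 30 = (m - 5)*(m^4 + m^3 - 7*m^2 - 13*m - 6) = (m - 5)*(m + 1)*(m^3 - 7*m - 6) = (m - 5)*(m + 1)*(m + 2)*(m^2 - 2*m - 3) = (m - 5)*(m - 3)*(m + 1)*(m + 2)*(m + 1)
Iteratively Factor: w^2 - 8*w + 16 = (w - 4)*(w - 4)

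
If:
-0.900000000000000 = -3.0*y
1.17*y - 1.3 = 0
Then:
No Solution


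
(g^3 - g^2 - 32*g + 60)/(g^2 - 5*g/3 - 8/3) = 3*(-g^3 + g^2 + 32*g - 60)/(-3*g^2 + 5*g + 8)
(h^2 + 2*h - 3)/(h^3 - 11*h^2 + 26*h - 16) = (h + 3)/(h^2 - 10*h + 16)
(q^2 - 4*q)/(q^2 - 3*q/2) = 2*(q - 4)/(2*q - 3)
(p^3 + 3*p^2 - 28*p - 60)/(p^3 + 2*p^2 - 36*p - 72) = (p - 5)/(p - 6)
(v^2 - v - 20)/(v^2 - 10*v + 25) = (v + 4)/(v - 5)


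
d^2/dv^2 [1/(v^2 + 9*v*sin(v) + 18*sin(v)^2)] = ((v^2 + 9*v*sin(v) + 18*sin(v)^2)*(9*v*sin(v) + 72*sin(v)^2 - 18*cos(v) - 38) + 2*(9*v*cos(v) + 2*v + 9*sin(v) + 18*sin(2*v))^2)/((v + 3*sin(v))^3*(v + 6*sin(v))^3)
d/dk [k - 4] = 1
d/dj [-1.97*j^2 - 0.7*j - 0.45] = -3.94*j - 0.7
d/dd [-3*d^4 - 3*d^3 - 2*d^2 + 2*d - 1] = -12*d^3 - 9*d^2 - 4*d + 2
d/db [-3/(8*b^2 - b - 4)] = 3*(16*b - 1)/(-8*b^2 + b + 4)^2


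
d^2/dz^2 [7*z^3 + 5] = 42*z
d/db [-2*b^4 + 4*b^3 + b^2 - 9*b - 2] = -8*b^3 + 12*b^2 + 2*b - 9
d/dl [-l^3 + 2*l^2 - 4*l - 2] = -3*l^2 + 4*l - 4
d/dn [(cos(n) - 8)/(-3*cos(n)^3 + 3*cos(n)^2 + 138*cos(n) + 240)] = -(2*cos(n) + 7)*sin(n)/(3*(cos(n) + 2)^2*(cos(n) + 5)^2)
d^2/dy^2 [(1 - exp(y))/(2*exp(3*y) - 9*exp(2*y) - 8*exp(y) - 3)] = (-16*exp(6*y) + 90*exp(5*y) - 343*exp(4*y) + 286*exp(3*y) + 432*exp(2*y) - 20*exp(y) - 33)*exp(y)/(8*exp(9*y) - 108*exp(8*y) + 390*exp(7*y) + 99*exp(6*y) - 1236*exp(5*y) - 2169*exp(4*y) - 1754*exp(3*y) - 819*exp(2*y) - 216*exp(y) - 27)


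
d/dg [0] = 0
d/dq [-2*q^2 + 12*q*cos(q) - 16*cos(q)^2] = -12*q*sin(q) - 4*q + 16*sin(2*q) + 12*cos(q)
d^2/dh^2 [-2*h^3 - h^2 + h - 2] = -12*h - 2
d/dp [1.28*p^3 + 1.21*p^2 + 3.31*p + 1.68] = 3.84*p^2 + 2.42*p + 3.31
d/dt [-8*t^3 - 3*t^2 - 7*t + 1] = -24*t^2 - 6*t - 7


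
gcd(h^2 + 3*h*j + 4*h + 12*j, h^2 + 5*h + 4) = h + 4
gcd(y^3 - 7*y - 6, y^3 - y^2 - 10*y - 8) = y^2 + 3*y + 2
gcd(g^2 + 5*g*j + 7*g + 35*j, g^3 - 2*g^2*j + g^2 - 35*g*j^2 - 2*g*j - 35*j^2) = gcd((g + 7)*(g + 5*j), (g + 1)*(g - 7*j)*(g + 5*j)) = g + 5*j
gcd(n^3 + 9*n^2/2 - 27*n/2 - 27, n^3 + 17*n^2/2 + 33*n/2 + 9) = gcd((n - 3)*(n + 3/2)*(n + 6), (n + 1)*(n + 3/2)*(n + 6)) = n^2 + 15*n/2 + 9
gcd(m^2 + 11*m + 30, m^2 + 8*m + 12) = m + 6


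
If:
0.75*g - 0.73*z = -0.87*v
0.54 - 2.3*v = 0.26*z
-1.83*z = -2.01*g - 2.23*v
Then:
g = -0.08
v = 0.22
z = 0.17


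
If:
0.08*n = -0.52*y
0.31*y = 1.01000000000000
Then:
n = -21.18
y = 3.26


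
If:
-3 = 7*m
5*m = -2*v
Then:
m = -3/7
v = 15/14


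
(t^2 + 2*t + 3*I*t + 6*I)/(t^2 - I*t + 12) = (t + 2)/(t - 4*I)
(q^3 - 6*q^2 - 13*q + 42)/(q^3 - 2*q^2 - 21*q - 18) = (q^2 - 9*q + 14)/(q^2 - 5*q - 6)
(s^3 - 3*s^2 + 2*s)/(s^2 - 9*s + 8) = s*(s - 2)/(s - 8)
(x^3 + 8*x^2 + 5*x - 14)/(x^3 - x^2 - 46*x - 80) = (x^2 + 6*x - 7)/(x^2 - 3*x - 40)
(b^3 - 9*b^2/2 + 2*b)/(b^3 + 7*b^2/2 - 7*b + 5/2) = b*(b - 4)/(b^2 + 4*b - 5)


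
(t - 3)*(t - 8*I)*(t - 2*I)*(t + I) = t^4 - 3*t^3 - 9*I*t^3 - 6*t^2 + 27*I*t^2 + 18*t - 16*I*t + 48*I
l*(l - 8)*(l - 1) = l^3 - 9*l^2 + 8*l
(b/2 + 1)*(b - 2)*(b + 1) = b^3/2 + b^2/2 - 2*b - 2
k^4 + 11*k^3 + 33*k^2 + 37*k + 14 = (k + 1)^2*(k + 2)*(k + 7)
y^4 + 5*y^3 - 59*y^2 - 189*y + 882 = (y - 6)*(y - 3)*(y + 7)^2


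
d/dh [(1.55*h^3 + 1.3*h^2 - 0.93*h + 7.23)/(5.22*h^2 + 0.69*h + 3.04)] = (8.091*h^4 + 2.139*h^3 + 19.8876*h^2 - 67.5772*h - 7.8159)/(27.2484*h^4 + 7.2036*h^3 + 32.2137*h^2 + 4.1952*h + 9.2416)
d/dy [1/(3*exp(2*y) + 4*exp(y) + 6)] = (-6*exp(y) - 4)*exp(y)/(3*exp(2*y) + 4*exp(y) + 6)^2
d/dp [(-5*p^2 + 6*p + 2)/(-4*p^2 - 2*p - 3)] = 2*(17*p^2 + 23*p - 7)/(16*p^4 + 16*p^3 + 28*p^2 + 12*p + 9)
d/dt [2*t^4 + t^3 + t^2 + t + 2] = 8*t^3 + 3*t^2 + 2*t + 1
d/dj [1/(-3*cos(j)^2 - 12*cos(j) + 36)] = -2*(cos(j) + 2)*sin(j)/(3*(cos(j)^2 + 4*cos(j) - 12)^2)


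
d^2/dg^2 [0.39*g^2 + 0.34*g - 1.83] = 0.780000000000000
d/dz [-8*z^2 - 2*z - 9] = -16*z - 2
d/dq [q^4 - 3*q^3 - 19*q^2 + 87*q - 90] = 4*q^3 - 9*q^2 - 38*q + 87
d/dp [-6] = 0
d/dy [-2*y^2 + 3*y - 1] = 3 - 4*y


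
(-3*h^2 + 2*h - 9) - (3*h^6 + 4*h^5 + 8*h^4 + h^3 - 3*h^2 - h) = -3*h^6 - 4*h^5 - 8*h^4 - h^3 + 3*h - 9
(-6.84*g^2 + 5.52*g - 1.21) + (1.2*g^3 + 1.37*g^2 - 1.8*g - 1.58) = 1.2*g^3 - 5.47*g^2 + 3.72*g - 2.79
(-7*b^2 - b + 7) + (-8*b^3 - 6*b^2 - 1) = -8*b^3 - 13*b^2 - b + 6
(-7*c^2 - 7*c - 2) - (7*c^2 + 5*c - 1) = -14*c^2 - 12*c - 1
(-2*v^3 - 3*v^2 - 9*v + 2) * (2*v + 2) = -4*v^4 - 10*v^3 - 24*v^2 - 14*v + 4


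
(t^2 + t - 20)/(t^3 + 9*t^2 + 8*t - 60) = (t - 4)/(t^2 + 4*t - 12)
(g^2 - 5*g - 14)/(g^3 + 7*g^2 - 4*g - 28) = (g - 7)/(g^2 + 5*g - 14)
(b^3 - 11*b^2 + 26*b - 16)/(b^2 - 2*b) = b - 9 + 8/b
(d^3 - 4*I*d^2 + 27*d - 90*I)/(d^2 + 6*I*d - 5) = (d^2 - 9*I*d - 18)/(d + I)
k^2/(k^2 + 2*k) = k/(k + 2)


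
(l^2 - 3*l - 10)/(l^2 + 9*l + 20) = (l^2 - 3*l - 10)/(l^2 + 9*l + 20)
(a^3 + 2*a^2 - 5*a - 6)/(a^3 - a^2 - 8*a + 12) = (a + 1)/(a - 2)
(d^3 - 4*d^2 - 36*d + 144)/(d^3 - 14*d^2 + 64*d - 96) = (d + 6)/(d - 4)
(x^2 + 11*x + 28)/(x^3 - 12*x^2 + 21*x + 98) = (x^2 + 11*x + 28)/(x^3 - 12*x^2 + 21*x + 98)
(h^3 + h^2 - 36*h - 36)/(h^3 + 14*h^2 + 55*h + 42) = (h - 6)/(h + 7)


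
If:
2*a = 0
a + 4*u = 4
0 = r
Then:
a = 0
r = 0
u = 1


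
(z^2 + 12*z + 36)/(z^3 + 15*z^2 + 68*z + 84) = (z + 6)/(z^2 + 9*z + 14)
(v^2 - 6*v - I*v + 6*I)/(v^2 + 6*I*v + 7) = (v - 6)/(v + 7*I)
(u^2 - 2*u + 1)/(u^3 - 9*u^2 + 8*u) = (u - 1)/(u*(u - 8))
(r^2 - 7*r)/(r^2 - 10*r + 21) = r/(r - 3)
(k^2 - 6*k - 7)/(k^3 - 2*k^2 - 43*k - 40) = (k - 7)/(k^2 - 3*k - 40)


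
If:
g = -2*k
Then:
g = -2*k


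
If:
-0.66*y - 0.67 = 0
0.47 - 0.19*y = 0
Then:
No Solution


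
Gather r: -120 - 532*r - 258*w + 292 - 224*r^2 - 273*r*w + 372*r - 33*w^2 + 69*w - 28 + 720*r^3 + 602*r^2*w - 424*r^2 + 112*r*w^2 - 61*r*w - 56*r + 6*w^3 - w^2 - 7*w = 720*r^3 + r^2*(602*w - 648) + r*(112*w^2 - 334*w - 216) + 6*w^3 - 34*w^2 - 196*w + 144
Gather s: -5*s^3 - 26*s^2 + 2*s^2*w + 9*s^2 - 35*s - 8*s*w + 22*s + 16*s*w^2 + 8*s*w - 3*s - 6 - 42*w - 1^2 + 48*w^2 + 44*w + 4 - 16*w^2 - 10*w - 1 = -5*s^3 + s^2*(2*w - 17) + s*(16*w^2 - 16) + 32*w^2 - 8*w - 4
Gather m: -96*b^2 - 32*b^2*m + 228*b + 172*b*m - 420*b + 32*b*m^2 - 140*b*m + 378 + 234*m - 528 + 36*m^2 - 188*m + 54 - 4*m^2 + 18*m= -96*b^2 - 192*b + m^2*(32*b + 32) + m*(-32*b^2 + 32*b + 64) - 96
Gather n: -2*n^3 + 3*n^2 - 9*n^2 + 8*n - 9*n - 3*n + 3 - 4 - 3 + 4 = -2*n^3 - 6*n^2 - 4*n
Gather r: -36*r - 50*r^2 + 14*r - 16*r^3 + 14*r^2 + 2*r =-16*r^3 - 36*r^2 - 20*r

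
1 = 1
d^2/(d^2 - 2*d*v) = d/(d - 2*v)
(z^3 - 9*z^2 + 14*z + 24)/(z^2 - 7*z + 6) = (z^2 - 3*z - 4)/(z - 1)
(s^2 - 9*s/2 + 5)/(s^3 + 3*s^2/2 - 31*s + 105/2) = (s - 2)/(s^2 + 4*s - 21)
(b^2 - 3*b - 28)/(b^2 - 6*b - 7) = (b + 4)/(b + 1)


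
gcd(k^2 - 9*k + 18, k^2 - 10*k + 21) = k - 3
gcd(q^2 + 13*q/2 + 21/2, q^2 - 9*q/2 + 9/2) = 1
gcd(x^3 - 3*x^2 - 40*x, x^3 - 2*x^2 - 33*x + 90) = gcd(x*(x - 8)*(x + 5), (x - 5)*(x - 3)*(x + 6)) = 1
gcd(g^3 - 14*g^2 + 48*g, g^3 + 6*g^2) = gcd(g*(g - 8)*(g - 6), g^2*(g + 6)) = g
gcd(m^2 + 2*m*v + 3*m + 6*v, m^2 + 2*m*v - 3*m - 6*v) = m + 2*v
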